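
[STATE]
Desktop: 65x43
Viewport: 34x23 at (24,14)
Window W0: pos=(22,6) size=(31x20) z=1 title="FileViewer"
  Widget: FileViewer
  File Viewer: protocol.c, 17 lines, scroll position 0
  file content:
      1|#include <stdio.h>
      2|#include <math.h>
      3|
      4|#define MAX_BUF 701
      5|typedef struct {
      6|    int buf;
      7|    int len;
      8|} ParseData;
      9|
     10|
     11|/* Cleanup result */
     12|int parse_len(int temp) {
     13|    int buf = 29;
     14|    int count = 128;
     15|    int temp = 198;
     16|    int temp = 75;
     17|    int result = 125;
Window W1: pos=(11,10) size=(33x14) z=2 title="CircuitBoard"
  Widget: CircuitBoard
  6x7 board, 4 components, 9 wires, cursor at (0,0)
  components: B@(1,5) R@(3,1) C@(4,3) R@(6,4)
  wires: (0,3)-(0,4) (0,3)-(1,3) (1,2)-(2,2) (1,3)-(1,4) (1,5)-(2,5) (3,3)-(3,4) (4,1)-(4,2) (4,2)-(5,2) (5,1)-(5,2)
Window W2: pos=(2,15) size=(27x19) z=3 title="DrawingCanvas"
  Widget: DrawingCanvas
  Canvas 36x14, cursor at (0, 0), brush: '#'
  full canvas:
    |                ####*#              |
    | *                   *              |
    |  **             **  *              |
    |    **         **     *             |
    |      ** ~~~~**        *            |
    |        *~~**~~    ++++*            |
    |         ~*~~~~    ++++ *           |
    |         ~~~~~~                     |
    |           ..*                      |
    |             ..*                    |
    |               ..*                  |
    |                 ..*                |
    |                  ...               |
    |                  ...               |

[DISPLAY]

    · ─ ·          ┃       ░┃     
━━━━┓              ┃       ░┃     
    ┃ ─ ·   B      ┃       ░┃     
────┨       │      ┃       ░┃     
#   ┃       ·      ┃       ░┃     
*   ┃              ┃       ░┃     
*   ┃ ─ ·          ┃p) {   ░┃     
 *  ┃              ┃       ░┃     
  * ┃              ┃       ░┃     
++* ┃━━━━━━━━━━━━━━┛       ░┃     
++ *┃t temp = 75;          ▼┃     
    ┃━━━━━━━━━━━━━━━━━━━━━━━┛     
    ┃                             
    ┃                             
    ┃                             
    ┃                             
    ┃                             
    ┃                             
    ┃                             
━━━━┛                             
                                  
                                  
                                  


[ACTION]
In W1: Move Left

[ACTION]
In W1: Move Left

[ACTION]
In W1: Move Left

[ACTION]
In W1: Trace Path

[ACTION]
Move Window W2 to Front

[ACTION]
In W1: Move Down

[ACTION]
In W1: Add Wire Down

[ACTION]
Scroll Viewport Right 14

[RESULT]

 ·          ┃       ░┃            
            ┃       ░┃            
 ·   B      ┃       ░┃            
     │      ┃       ░┃            
     ·      ┃       ░┃            
            ┃       ░┃            
 ·          ┃p) {   ░┃            
            ┃       ░┃            
            ┃       ░┃            
━━━━━━━━━━━━┛       ░┃            
temp = 75;          ▼┃            
━━━━━━━━━━━━━━━━━━━━━┛            
                                  
                                  
                                  
                                  
                                  
                                  
                                  
                                  
                                  
                                  
                                  


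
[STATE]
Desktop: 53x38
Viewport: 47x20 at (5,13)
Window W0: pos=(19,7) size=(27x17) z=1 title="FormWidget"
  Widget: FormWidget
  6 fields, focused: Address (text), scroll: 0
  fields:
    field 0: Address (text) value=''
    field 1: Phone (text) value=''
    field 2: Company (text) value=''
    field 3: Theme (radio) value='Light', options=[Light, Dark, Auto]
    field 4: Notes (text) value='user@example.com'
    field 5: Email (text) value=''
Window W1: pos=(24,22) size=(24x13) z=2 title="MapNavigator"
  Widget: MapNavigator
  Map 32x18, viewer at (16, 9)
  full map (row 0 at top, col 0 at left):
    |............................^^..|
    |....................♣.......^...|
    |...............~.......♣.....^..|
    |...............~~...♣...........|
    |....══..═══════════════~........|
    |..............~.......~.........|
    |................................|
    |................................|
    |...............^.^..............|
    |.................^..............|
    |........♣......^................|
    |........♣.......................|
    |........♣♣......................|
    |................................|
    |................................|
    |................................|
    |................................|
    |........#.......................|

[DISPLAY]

              ┃  Theme:      (●) Light  ┃      
              ┃  Notes:      [user@exam]┃      
              ┃  Email:      [         ]┃      
              ┃                         ┃      
              ┃                         ┃      
              ┃                         ┃      
              ┃                         ┃      
              ┃                         ┃      
              ┃                         ┃      
              ┃    ┏━━━━━━━━━━━━━━━━━━━━━━┓    
              ┗━━━━┃ MapNavigator         ┃    
                   ┠──────────────────────┨    
                   ┃.........~.......~....┃    
                   ┃......................┃    
                   ┃......................┃    
                   ┃..........^.^.........┃    
                   ┃...........@^.........┃    
                   ┃...♣......^...........┃    
                   ┃...♣..................┃    
                   ┃...♣♣.................┃    


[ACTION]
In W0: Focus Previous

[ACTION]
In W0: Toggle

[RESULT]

              ┃  Theme:      (●) Light  ┃      
              ┃  Notes:      [user@exam]┃      
              ┃> Email:      [         ]┃      
              ┃                         ┃      
              ┃                         ┃      
              ┃                         ┃      
              ┃                         ┃      
              ┃                         ┃      
              ┃                         ┃      
              ┃    ┏━━━━━━━━━━━━━━━━━━━━━━┓    
              ┗━━━━┃ MapNavigator         ┃    
                   ┠──────────────────────┨    
                   ┃.........~.......~....┃    
                   ┃......................┃    
                   ┃......................┃    
                   ┃..........^.^.........┃    
                   ┃...........@^.........┃    
                   ┃...♣......^...........┃    
                   ┃...♣..................┃    
                   ┃...♣♣.................┃    


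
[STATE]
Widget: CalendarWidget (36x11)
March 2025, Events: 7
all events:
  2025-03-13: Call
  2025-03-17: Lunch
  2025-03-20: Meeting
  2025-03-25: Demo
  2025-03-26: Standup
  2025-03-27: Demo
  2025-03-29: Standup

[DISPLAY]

             March 2025             
Mo Tu We Th Fr Sa Su                
                1  2                
 3  4  5  6  7  8  9                
10 11 12 13* 14 15 16               
17* 18 19 20* 21 22 23              
24 25* 26* 27* 28 29* 30            
31                                  
                                    
                                    
                                    


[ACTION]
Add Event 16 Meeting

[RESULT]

             March 2025             
Mo Tu We Th Fr Sa Su                
                1  2                
 3  4  5  6  7  8  9                
10 11 12 13* 14 15 16*              
17* 18 19 20* 21 22 23              
24 25* 26* 27* 28 29* 30            
31                                  
                                    
                                    
                                    


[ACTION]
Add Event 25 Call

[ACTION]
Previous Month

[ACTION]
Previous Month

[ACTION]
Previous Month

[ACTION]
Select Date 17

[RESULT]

           December 2024            
Mo Tu We Th Fr Sa Su                
                   1                
 2  3  4  5  6  7  8                
 9 10 11 12 13 14 15                
16 [17] 18 19 20 21 22              
23 24 25 26 27 28 29                
30 31                               
                                    
                                    
                                    


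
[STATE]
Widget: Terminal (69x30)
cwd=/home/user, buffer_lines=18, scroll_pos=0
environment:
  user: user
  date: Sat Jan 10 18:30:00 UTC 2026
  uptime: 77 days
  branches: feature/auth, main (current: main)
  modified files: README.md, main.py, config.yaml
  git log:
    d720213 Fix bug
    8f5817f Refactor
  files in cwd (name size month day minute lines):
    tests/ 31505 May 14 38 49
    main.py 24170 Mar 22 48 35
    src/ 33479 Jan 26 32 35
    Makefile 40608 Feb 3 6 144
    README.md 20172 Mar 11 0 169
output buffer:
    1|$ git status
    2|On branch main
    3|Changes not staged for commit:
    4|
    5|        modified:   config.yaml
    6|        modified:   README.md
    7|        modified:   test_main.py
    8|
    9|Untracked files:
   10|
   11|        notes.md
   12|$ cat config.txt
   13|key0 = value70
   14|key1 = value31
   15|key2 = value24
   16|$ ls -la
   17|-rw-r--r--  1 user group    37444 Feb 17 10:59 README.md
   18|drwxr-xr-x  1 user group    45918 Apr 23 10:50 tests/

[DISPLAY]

$ git status                                                         
On branch main                                                       
Changes not staged for commit:                                       
                                                                     
        modified:   config.yaml                                      
        modified:   README.md                                        
        modified:   test_main.py                                     
                                                                     
Untracked files:                                                     
                                                                     
        notes.md                                                     
$ cat config.txt                                                     
key0 = value70                                                       
key1 = value31                                                       
key2 = value24                                                       
$ ls -la                                                             
-rw-r--r--  1 user group    37444 Feb 17 10:59 README.md             
drwxr-xr-x  1 user group    45918 Apr 23 10:50 tests/                
$ █                                                                  
                                                                     
                                                                     
                                                                     
                                                                     
                                                                     
                                                                     
                                                                     
                                                                     
                                                                     
                                                                     
                                                                     


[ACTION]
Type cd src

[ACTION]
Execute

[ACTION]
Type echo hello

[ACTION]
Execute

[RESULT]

$ git status                                                         
On branch main                                                       
Changes not staged for commit:                                       
                                                                     
        modified:   config.yaml                                      
        modified:   README.md                                        
        modified:   test_main.py                                     
                                                                     
Untracked files:                                                     
                                                                     
        notes.md                                                     
$ cat config.txt                                                     
key0 = value70                                                       
key1 = value31                                                       
key2 = value24                                                       
$ ls -la                                                             
-rw-r--r--  1 user group    37444 Feb 17 10:59 README.md             
drwxr-xr-x  1 user group    45918 Apr 23 10:50 tests/                
$ cd src                                                             
                                                                     
$ echo hello                                                         
hello                                                                
$ █                                                                  
                                                                     
                                                                     
                                                                     
                                                                     
                                                                     
                                                                     
                                                                     


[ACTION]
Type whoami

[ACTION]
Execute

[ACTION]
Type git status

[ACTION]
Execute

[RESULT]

Changes not staged for commit:                                       
                                                                     
        modified:   config.yaml                                      
        modified:   README.md                                        
        modified:   test_main.py                                     
                                                                     
Untracked files:                                                     
                                                                     
        notes.md                                                     
$ cat config.txt                                                     
key0 = value70                                                       
key1 = value31                                                       
key2 = value24                                                       
$ ls -la                                                             
-rw-r--r--  1 user group    37444 Feb 17 10:59 README.md             
drwxr-xr-x  1 user group    45918 Apr 23 10:50 tests/                
$ cd src                                                             
                                                                     
$ echo hello                                                         
hello                                                                
$ whoami                                                             
user                                                                 
$ git status                                                         
On branch main                                                       
Changes not staged for commit:                                       
                                                                     
        modified:   README.md                                        
        modified:   main.py                                          
        modified:   config.yaml                                      
$ █                                                                  


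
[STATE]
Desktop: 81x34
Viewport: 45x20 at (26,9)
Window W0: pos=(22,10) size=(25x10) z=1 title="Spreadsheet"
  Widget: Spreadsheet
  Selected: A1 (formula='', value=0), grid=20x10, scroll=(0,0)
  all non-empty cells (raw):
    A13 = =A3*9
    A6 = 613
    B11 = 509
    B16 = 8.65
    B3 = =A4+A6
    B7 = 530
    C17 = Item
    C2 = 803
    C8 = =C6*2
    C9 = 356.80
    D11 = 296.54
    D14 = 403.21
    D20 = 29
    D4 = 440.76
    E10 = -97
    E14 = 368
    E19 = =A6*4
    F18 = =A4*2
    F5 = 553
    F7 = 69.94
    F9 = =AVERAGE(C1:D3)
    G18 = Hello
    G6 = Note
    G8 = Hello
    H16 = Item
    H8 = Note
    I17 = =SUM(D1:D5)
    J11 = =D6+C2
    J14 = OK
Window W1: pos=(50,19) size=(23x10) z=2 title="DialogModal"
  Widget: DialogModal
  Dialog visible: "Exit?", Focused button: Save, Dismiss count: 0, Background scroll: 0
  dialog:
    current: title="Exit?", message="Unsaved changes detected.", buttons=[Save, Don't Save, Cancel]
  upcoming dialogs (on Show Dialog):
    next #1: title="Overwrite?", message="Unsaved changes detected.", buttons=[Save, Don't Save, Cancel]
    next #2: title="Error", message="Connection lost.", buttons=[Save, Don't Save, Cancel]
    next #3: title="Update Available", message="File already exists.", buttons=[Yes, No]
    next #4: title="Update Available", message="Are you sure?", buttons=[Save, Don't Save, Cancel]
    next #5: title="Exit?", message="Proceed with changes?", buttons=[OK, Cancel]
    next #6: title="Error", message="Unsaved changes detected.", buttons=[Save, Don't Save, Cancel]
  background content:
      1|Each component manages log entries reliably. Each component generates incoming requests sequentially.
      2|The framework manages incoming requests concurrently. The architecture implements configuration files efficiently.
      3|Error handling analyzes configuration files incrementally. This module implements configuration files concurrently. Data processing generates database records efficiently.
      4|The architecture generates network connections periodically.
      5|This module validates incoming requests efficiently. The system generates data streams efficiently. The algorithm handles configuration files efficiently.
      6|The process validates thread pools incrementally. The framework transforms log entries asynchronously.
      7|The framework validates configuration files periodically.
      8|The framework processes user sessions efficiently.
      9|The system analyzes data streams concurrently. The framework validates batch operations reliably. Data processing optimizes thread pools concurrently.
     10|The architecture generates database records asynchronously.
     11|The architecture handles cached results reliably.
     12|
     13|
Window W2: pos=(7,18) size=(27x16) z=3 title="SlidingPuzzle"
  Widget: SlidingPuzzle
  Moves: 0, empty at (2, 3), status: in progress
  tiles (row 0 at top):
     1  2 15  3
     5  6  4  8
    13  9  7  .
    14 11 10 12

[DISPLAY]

                                             
━━━━━━━━━━━━━━━━━━━━┓                        
readsheet           ┃                        
────────────────────┨                        
                    ┃                        
    A       B       ┃                        
--------------------┃                        
      [0]       0   ┃                        
        0       0   ┃                        
━━━━━━━┓0     613   ┃                        
       ┃━━━━━━━━━━━━┛   ┏━━━━━━━━━━━━━━━━━━━━
───────┨                ┃ DialogModal        
──┐    ┃                ┠────────────────────
3 │    ┃                ┃Ea┌───────────────┐g
──┤    ┃                ┃Th│     Exit?     │e
8 │    ┃                ┃Er│Unsaved changes│y
──┤    ┃                ┃Th│[Save]  Don't S│n
  │    ┃                ┃Th└───────────────┘e
──┤    ┃                ┃The process validate
2 │    ┃                ┗━━━━━━━━━━━━━━━━━━━━


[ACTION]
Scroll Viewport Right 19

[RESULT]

                                             
━━━━━━━━━━┓                                  
          ┃                                  
──────────┨                                  
          ┃                                  
  B       ┃                                  
----------┃                                  
      0   ┃                                  
      0   ┃                                  
    613   ┃                                  
━━━━━━━━━━┛   ┏━━━━━━━━━━━━━━━━━━━━━┓        
              ┃ DialogModal         ┃        
              ┠─────────────────────┨        
              ┃Ea┌───────────────┐ge┃        
              ┃Th│     Exit?     │es┃        
              ┃Er│Unsaved changes│yz┃        
              ┃Th│[Save]  Don't S│ne┃        
              ┃Th└───────────────┘es┃        
              ┃The process validates┃        
              ┗━━━━━━━━━━━━━━━━━━━━━┛        


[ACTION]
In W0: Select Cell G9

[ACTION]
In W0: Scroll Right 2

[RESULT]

                                             
━━━━━━━━━━┓                                  
          ┃                                  
──────────┨                                  
          ┃                                  
  D       ┃                                  
----------┃                                  
      0   ┃                                  
      0   ┃                                  
      0   ┃                                  
━━━━━━━━━━┛   ┏━━━━━━━━━━━━━━━━━━━━━┓        
              ┃ DialogModal         ┃        
              ┠─────────────────────┨        
              ┃Ea┌───────────────┐ge┃        
              ┃Th│     Exit?     │es┃        
              ┃Er│Unsaved changes│yz┃        
              ┃Th│[Save]  Don't S│ne┃        
              ┃Th└───────────────┘es┃        
              ┃The process validates┃        
              ┗━━━━━━━━━━━━━━━━━━━━━┛        


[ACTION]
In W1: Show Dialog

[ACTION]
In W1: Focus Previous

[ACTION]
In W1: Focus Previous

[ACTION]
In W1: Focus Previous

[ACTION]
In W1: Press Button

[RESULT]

                                             
━━━━━━━━━━┓                                  
          ┃                                  
──────────┨                                  
          ┃                                  
  D       ┃                                  
----------┃                                  
      0   ┃                                  
      0   ┃                                  
      0   ┃                                  
━━━━━━━━━━┛   ┏━━━━━━━━━━━━━━━━━━━━━┓        
              ┃ DialogModal         ┃        
              ┠─────────────────────┨        
              ┃Each component manage┃        
              ┃The framework manages┃        
              ┃Error handling analyz┃        
              ┃The architecture gene┃        
              ┃This module validates┃        
              ┃The process validates┃        
              ┗━━━━━━━━━━━━━━━━━━━━━┛        


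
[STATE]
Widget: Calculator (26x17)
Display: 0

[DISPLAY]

                         0
┌───┬───┬───┬───┐         
│ 7 │ 8 │ 9 │ ÷ │         
├───┼───┼───┼───┤         
│ 4 │ 5 │ 6 │ × │         
├───┼───┼───┼───┤         
│ 1 │ 2 │ 3 │ - │         
├───┼───┼───┼───┤         
│ 0 │ . │ = │ + │         
├───┼───┼───┼───┤         
│ C │ MC│ MR│ M+│         
└───┴───┴───┴───┘         
                          
                          
                          
                          
                          


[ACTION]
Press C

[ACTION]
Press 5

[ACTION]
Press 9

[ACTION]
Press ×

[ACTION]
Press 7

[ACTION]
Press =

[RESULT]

                       413
┌───┬───┬───┬───┐         
│ 7 │ 8 │ 9 │ ÷ │         
├───┼───┼───┼───┤         
│ 4 │ 5 │ 6 │ × │         
├───┼───┼───┼───┤         
│ 1 │ 2 │ 3 │ - │         
├───┼───┼───┼───┤         
│ 0 │ . │ = │ + │         
├───┼───┼───┼───┤         
│ C │ MC│ MR│ M+│         
└───┴───┴───┴───┘         
                          
                          
                          
                          
                          


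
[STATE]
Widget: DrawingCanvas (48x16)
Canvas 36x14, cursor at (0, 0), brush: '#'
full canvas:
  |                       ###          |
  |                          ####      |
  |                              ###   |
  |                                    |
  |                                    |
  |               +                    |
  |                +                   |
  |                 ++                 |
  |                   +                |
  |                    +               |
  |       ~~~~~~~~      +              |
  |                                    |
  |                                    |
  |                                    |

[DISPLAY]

+                      ###                      
                          ####                  
                              ###               
                                                
                                                
               +                                
                +                               
                 ++                             
                   +                            
                    +                           
       ~~~~~~~~      +                          
                                                
                                                
                                                
                                                
                                                


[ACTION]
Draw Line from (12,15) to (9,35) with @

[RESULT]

+                      ###                      
                          ####                  
                              ###               
                                                
                                                
               +                                
                +                               
                 ++                             
                   +                            
                    +           @@@@            
       ~~~~~~~~      +    @@@@@@                
                   @@@@@@@                      
               @@@@                             
                                                
                                                
                                                


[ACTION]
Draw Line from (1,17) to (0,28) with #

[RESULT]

+                      ######                   
                 ######   ####                  
                              ###               
                                                
                                                
               +                                
                +                               
                 ++                             
                   +                            
                    +           @@@@            
       ~~~~~~~~      +    @@@@@@                
                   @@@@@@@                      
               @@@@                             
                                                
                                                
                                                


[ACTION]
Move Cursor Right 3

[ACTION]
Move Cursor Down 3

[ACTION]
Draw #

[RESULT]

                       ######                   
                 ######   ####                  
                              ###               
   #                                            
                                                
               +                                
                +                               
                 ++                             
                   +                            
                    +           @@@@            
       ~~~~~~~~      +    @@@@@@                
                   @@@@@@@                      
               @@@@                             
                                                
                                                
                                                


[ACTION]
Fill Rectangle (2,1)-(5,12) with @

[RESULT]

                       ######                   
                 ######   ####                  
 @@@@@@@@@@@@                 ###               
 @@@@@@@@@@@@                                   
 @@@@@@@@@@@@                                   
 @@@@@@@@@@@@  +                                
                +                               
                 ++                             
                   +                            
                    +           @@@@            
       ~~~~~~~~      +    @@@@@@                
                   @@@@@@@                      
               @@@@                             
                                                
                                                
                                                


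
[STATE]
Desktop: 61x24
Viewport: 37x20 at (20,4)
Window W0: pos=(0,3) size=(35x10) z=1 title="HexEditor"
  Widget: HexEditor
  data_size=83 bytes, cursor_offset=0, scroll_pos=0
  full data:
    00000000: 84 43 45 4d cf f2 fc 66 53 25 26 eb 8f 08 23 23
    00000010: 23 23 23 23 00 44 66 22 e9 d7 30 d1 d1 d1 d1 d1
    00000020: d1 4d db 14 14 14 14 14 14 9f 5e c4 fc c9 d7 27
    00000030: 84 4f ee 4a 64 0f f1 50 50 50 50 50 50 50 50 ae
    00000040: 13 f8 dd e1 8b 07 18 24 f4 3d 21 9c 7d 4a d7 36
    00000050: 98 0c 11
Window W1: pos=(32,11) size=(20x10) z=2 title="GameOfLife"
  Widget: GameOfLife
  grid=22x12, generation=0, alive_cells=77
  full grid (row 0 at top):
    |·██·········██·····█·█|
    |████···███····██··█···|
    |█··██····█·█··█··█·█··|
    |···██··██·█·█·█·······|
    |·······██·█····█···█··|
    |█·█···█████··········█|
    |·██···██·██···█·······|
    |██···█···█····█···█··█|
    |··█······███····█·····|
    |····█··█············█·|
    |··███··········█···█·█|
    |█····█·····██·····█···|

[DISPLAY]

              ┃                      
──────────────┨                      
4d cf f2 fc 66┃                      
23 00 44 66 22┃                      
14 14 14 14 14┃                      
4a 64 0f f1 50┃                      
e1 8b 07 18 24┃                      
            ┏━━━━━━━━━━━━━━━━━━┓     
━━━━━━━━━━━━┃ GameOfLife       ┃     
            ┠──────────────────┨     
            ┃Gen: 0            ┃     
            ┃·██··██·█·█·█·····┃     
            ┃·····██·█····█···█┃     
            ┃█···█████·········┃     
            ┃█···██·██···█·····┃     
            ┃···█···█····█···█·┃     
            ┗━━━━━━━━━━━━━━━━━━┛     
                                     
                                     
                                     


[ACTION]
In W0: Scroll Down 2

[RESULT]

              ┃                      
──────────────┨                      
14 14 14 14 14┃                      
4a 64 0f f1 50┃                      
e1 8b 07 18 24┃                      
              ┃                      
              ┃                      
            ┏━━━━━━━━━━━━━━━━━━┓     
━━━━━━━━━━━━┃ GameOfLife       ┃     
            ┠──────────────────┨     
            ┃Gen: 0            ┃     
            ┃·██··██·█·█·█·····┃     
            ┃·····██·█····█···█┃     
            ┃█···█████·········┃     
            ┃█···██·██···█·····┃     
            ┃···█···█····█···█·┃     
            ┗━━━━━━━━━━━━━━━━━━┛     
                                     
                                     
                                     


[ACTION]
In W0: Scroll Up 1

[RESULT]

              ┃                      
──────────────┨                      
23 00 44 66 22┃                      
14 14 14 14 14┃                      
4a 64 0f f1 50┃                      
e1 8b 07 18 24┃                      
              ┃                      
            ┏━━━━━━━━━━━━━━━━━━┓     
━━━━━━━━━━━━┃ GameOfLife       ┃     
            ┠──────────────────┨     
            ┃Gen: 0            ┃     
            ┃·██··██·█·█·█·····┃     
            ┃·····██·█····█···█┃     
            ┃█···█████·········┃     
            ┃█···██·██···█·····┃     
            ┃···█···█····█···█·┃     
            ┗━━━━━━━━━━━━━━━━━━┛     
                                     
                                     
                                     


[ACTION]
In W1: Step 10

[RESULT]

              ┃                      
──────────────┨                      
23 00 44 66 22┃                      
14 14 14 14 14┃                      
4a 64 0f f1 50┃                      
e1 8b 07 18 24┃                      
              ┃                      
            ┏━━━━━━━━━━━━━━━━━━┓     
━━━━━━━━━━━━┃ GameOfLife       ┃     
            ┠──────────────────┨     
            ┃Gen: 10           ┃     
            ┃·██···········██·█┃     
            ┃········███·█·█·█·┃     
            ┃·······█··█·█·····┃     
            ┃······███·········┃     
            ┃·██···············┃     
            ┗━━━━━━━━━━━━━━━━━━┛     
                                     
                                     
                                     


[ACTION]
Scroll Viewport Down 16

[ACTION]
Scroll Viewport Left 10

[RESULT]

r                       ┃            
────────────────────────┨            
 23 23 23 23 00 44 66 22┃            
 d1 4d db 14 14 14 14 14┃            
 84 4f ee 4a 64 0f f1 50┃            
 13 f8 dd e1 8b 07 18 24┃            
 98 0c 11               ┃            
                      ┏━━━━━━━━━━━━━━
━━━━━━━━━━━━━━━━━━━━━━┃ GameOfLife   
                      ┠──────────────
                      ┃Gen: 10       
                      ┃·██···········
                      ┃········███·█·
                      ┃·······█··█·█·
                      ┃······███·····
                      ┃·██···········
                      ┗━━━━━━━━━━━━━━
                                     
                                     
                                     


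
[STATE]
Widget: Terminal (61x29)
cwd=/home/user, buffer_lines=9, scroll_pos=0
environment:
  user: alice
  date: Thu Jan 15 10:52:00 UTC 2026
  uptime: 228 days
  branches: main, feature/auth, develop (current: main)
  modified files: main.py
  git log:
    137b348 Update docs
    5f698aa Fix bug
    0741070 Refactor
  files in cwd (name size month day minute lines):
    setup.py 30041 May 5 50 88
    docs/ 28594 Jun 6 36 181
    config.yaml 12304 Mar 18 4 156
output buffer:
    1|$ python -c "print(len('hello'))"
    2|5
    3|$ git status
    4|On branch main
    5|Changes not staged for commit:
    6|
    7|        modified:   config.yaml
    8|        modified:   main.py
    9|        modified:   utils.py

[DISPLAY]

$ python -c "print(len('hello'))"                            
5                                                            
$ git status                                                 
On branch main                                               
Changes not staged for commit:                               
                                                             
        modified:   config.yaml                              
        modified:   main.py                                  
        modified:   utils.py                                 
$ █                                                          
                                                             
                                                             
                                                             
                                                             
                                                             
                                                             
                                                             
                                                             
                                                             
                                                             
                                                             
                                                             
                                                             
                                                             
                                                             
                                                             
                                                             
                                                             
                                                             


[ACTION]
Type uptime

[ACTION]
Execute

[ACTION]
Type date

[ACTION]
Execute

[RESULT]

$ python -c "print(len('hello'))"                            
5                                                            
$ git status                                                 
On branch main                                               
Changes not staged for commit:                               
                                                             
        modified:   config.yaml                              
        modified:   main.py                                  
        modified:   utils.py                                 
$ uptime                                                     
 10:00  up 228 days                                          
$ date                                                       
Thu Jan 15 10:52:00 UTC 2026                                 
$ █                                                          
                                                             
                                                             
                                                             
                                                             
                                                             
                                                             
                                                             
                                                             
                                                             
                                                             
                                                             
                                                             
                                                             
                                                             
                                                             
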